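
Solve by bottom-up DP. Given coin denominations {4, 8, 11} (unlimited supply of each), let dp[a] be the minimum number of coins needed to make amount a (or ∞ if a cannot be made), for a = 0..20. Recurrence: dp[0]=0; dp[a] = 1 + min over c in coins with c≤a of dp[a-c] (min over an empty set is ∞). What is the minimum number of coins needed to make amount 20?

3

 a  0  1  2  3  4  5  6  7  8  9 10 11 12 13 14 15 16 17 18 19 20
dp  0  -  -  -  1  -  -  -  1  -  -  1  2  -  -  2  2  -  -  2  3
(- denotes ∞ / unreachable)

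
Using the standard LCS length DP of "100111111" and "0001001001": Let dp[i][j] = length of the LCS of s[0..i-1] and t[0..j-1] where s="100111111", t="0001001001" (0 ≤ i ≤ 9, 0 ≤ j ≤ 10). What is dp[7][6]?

   ''  0  0  0  1  0  0  1  0  0  1
''  0  0  0  0  0  0  0  0  0  0  0
 1  0  0  0  0  1  1  1  1  1  1  1
 0  0  1  1  1  1  2  2  2  2  2  2
 0  0  1  2  2  2  2  3  3  3  3  3
 1  0  1  2  2  3  3  3  4  4  4  4
 1  0  1  2  2  3  3  3  4  4  4  5
 1  0  1  2  2  3  3  3  4  4  4  5
 1  0  1  2  2  3  3  3  4  4  4  5
 1  0  1  2  2  3  3  3  4  4  4  5
 1  0  1  2  2  3  3  3  4  4  4  5

3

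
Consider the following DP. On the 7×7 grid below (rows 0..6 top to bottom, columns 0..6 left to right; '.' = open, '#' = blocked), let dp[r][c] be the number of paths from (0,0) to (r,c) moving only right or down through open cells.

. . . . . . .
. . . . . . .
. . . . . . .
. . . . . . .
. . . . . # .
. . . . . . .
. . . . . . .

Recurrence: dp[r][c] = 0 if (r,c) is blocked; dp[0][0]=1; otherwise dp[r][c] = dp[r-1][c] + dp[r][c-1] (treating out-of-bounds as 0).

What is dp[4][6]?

84

r\c   0   1   2   3   4   5   6
  0   1   1   1   1   1   1   1
  1   1   2   3   4   5   6   7
  2   1   3   6  10  15  21  28
  3   1   4  10  20  35  56  84
  4   1   5  15  35  70   0  84
  5   1   6  21  56 126 126 210
  6   1   7  28  84 210 336 546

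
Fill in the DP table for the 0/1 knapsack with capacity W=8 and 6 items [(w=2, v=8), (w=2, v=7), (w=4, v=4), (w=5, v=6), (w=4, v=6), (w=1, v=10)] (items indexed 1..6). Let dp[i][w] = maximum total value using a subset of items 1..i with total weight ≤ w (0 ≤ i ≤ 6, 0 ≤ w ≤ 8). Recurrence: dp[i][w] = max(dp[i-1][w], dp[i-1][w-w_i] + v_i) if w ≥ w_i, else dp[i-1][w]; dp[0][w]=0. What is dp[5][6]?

i\w   0   1   2   3   4   5   6   7   8
  0   0   0   0   0   0   0   0   0   0
  1   0   0   8   8   8   8   8   8   8
  2   0   0   8   8  15  15  15  15  15
  3   0   0   8   8  15  15  15  15  19
  4   0   0   8   8  15  15  15  15  19
  5   0   0   8   8  15  15  15  15  21
  6   0  10  10  18  18  25  25  25  25

15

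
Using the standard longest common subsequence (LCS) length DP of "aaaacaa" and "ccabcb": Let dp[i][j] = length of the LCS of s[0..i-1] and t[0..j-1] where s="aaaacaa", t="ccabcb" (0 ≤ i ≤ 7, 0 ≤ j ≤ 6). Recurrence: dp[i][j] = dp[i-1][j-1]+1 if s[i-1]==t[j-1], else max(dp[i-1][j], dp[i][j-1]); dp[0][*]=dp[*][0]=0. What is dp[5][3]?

   ''  c  c  a  b  c  b
''  0  0  0  0  0  0  0
 a  0  0  0  1  1  1  1
 a  0  0  0  1  1  1  1
 a  0  0  0  1  1  1  1
 a  0  0  0  1  1  1  1
 c  0  1  1  1  1  2  2
 a  0  1  1  2  2  2  2
 a  0  1  1  2  2  2  2

1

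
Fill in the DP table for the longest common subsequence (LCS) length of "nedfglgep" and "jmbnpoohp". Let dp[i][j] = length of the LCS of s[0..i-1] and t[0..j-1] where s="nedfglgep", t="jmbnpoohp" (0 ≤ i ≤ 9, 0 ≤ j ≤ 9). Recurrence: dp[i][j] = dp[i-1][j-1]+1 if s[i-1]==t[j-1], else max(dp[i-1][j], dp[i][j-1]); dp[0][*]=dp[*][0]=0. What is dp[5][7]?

   ''  j  m  b  n  p  o  o  h  p
''  0  0  0  0  0  0  0  0  0  0
 n  0  0  0  0  1  1  1  1  1  1
 e  0  0  0  0  1  1  1  1  1  1
 d  0  0  0  0  1  1  1  1  1  1
 f  0  0  0  0  1  1  1  1  1  1
 g  0  0  0  0  1  1  1  1  1  1
 l  0  0  0  0  1  1  1  1  1  1
 g  0  0  0  0  1  1  1  1  1  1
 e  0  0  0  0  1  1  1  1  1  1
 p  0  0  0  0  1  2  2  2  2  2

1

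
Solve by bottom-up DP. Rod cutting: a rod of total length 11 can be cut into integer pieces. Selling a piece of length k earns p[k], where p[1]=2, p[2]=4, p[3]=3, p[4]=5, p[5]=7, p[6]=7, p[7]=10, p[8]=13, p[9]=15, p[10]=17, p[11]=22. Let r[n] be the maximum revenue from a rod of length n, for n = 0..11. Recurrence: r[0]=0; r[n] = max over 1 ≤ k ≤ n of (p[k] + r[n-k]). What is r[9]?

   n    0    1    2    3    4    5    6    7    8    9   10   11
r[n]    0    2    4    6    8   10   12   14   16   18   20   22

18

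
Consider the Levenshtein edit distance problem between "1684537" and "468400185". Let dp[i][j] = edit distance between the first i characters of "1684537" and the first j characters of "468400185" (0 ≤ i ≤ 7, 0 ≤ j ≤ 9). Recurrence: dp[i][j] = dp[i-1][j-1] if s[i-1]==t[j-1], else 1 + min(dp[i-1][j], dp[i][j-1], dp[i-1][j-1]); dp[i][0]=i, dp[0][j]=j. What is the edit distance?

   ''  4  6  8  4  0  0  1  8  5
''  0  1  2  3  4  5  6  7  8  9
 1  1  1  2  3  4  5  6  6  7  8
 6  2  2  1  2  3  4  5  6  7  8
 8  3  3  2  1  2  3  4  5  6  7
 4  4  3  3  2  1  2  3  4  5  6
 5  5  4  4  3  2  2  3  4  5  5
 3  6  5  5  4  3  3  3  4  5  6
 7  7  6  6  5  4  4  4  4  5  6

6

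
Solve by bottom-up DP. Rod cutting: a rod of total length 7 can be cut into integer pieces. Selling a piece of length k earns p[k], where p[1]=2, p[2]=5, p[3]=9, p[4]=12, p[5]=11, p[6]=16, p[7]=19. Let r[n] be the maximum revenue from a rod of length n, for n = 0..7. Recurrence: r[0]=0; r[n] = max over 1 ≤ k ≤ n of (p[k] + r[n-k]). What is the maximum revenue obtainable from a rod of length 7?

21

   n    0    1    2    3    4    5    6    7
r[n]    0    2    5    9   12   14   18   21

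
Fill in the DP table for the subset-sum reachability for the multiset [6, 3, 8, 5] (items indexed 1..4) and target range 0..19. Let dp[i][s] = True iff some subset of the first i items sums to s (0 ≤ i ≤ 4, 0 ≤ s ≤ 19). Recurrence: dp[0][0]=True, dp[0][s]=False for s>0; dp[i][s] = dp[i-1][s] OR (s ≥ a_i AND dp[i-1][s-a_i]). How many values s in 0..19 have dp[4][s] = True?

12

i\s   0   1   2   3   4   5   6   7   8   9  10  11  12  13  14  15  16  17  18  19
  0   T   F   F   F   F   F   F   F   F   F   F   F   F   F   F   F   F   F   F   F
  1   T   F   F   F   F   F   T   F   F   F   F   F   F   F   F   F   F   F   F   F
  2   T   F   F   T   F   F   T   F   F   T   F   F   F   F   F   F   F   F   F   F
  3   T   F   F   T   F   F   T   F   T   T   F   T   F   F   T   F   F   T   F   F
  4   T   F   F   T   F   T   T   F   T   T   F   T   F   T   T   F   T   T   F   T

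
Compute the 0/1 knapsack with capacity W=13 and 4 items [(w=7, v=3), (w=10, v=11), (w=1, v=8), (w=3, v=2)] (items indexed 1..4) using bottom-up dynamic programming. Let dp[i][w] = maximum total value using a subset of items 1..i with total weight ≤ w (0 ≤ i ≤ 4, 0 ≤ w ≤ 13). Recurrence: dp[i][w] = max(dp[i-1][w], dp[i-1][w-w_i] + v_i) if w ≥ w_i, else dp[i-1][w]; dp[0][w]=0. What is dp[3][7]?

8

i\w   0   1   2   3   4   5   6   7   8   9  10  11  12  13
  0   0   0   0   0   0   0   0   0   0   0   0   0   0   0
  1   0   0   0   0   0   0   0   3   3   3   3   3   3   3
  2   0   0   0   0   0   0   0   3   3   3  11  11  11  11
  3   0   8   8   8   8   8   8   8  11  11  11  19  19  19
  4   0   8   8   8  10  10  10  10  11  11  11  19  19  19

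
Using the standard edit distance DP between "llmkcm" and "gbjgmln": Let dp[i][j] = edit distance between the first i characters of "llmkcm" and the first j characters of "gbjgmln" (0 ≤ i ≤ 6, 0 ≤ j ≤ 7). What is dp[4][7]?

6

   ''  g  b  j  g  m  l  n
''  0  1  2  3  4  5  6  7
 l  1  1  2  3  4  5  5  6
 l  2  2  2  3  4  5  5  6
 m  3  3  3  3  4  4  5  6
 k  4  4  4  4  4  5  5  6
 c  5  5  5  5  5  5  6  6
 m  6  6  6  6  6  5  6  7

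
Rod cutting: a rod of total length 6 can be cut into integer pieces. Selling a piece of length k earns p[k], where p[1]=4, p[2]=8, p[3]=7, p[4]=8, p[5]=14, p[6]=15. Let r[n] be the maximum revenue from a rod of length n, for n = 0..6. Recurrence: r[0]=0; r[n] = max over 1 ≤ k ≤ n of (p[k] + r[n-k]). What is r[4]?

16

   n    0    1    2    3    4    5    6
r[n]    0    4    8   12   16   20   24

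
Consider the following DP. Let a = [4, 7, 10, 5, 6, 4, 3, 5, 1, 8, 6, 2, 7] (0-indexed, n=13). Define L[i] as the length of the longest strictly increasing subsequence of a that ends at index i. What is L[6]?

   i    0    1    2    3    4    5    6    7    8    9   10   11   12
a[i]    4    7   10    5    6    4    3    5    1    8    6    2    7
L[i]    1    2    3    2    3    1    1    2    1    4    3    2    4

1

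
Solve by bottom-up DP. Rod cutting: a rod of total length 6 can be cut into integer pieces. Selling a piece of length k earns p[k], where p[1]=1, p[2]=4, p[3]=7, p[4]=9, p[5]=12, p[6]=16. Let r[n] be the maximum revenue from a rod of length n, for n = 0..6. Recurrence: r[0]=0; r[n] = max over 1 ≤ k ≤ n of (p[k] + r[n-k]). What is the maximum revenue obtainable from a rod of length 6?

   n    0    1    2    3    4    5    6
r[n]    0    1    4    7    9   12   16

16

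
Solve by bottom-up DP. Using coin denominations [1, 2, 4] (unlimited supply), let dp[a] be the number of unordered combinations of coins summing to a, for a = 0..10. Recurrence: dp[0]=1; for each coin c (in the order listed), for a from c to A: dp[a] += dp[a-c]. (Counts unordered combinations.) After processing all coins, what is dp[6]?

after  coin     0     1     2     3     4     5     6     7     8     9    10
          1     1     1     1     1     1     1     1     1     1     1     1
          2     1     1     2     2     3     3     4     4     5     5     6
          4     1     1     2     2     4     4     6     6     9     9    12

6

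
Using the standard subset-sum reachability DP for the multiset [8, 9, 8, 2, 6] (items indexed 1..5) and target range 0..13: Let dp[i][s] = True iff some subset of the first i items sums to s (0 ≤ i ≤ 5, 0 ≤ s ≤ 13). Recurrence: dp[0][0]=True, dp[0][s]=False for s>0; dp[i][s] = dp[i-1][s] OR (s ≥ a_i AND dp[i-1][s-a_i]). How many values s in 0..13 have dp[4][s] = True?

6

i\s   0   1   2   3   4   5   6   7   8   9  10  11  12  13
  0   T   F   F   F   F   F   F   F   F   F   F   F   F   F
  1   T   F   F   F   F   F   F   F   T   F   F   F   F   F
  2   T   F   F   F   F   F   F   F   T   T   F   F   F   F
  3   T   F   F   F   F   F   F   F   T   T   F   F   F   F
  4   T   F   T   F   F   F   F   F   T   T   T   T   F   F
  5   T   F   T   F   F   F   T   F   T   T   T   T   F   F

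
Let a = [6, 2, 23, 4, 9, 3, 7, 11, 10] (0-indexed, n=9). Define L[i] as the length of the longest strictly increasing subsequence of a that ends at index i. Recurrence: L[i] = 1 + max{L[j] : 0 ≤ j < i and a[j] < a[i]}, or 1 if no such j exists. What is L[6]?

   i    0    1    2    3    4    5    6    7    8
a[i]    6    2   23    4    9    3    7   11   10
L[i]    1    1    2    2    3    2    3    4    4

3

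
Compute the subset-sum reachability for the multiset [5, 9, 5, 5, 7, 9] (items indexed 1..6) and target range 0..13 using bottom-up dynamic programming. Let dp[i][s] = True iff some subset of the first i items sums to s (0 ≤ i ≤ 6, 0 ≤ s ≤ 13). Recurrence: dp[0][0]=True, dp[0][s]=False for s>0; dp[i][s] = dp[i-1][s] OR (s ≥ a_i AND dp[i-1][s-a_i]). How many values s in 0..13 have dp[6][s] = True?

6

i\s   0   1   2   3   4   5   6   7   8   9  10  11  12  13
  0   T   F   F   F   F   F   F   F   F   F   F   F   F   F
  1   T   F   F   F   F   T   F   F   F   F   F   F   F   F
  2   T   F   F   F   F   T   F   F   F   T   F   F   F   F
  3   T   F   F   F   F   T   F   F   F   T   T   F   F   F
  4   T   F   F   F   F   T   F   F   F   T   T   F   F   F
  5   T   F   F   F   F   T   F   T   F   T   T   F   T   F
  6   T   F   F   F   F   T   F   T   F   T   T   F   T   F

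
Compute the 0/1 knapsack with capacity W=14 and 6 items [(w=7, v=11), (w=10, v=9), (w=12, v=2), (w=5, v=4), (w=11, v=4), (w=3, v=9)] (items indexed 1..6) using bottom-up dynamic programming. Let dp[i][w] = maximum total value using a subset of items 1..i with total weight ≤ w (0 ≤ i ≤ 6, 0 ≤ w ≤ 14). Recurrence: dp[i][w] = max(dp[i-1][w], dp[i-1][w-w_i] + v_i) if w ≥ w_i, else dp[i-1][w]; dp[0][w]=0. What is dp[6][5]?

i\w   0   1   2   3   4   5   6   7   8   9  10  11  12  13  14
  0   0   0   0   0   0   0   0   0   0   0   0   0   0   0   0
  1   0   0   0   0   0   0   0  11  11  11  11  11  11  11  11
  2   0   0   0   0   0   0   0  11  11  11  11  11  11  11  11
  3   0   0   0   0   0   0   0  11  11  11  11  11  11  11  11
  4   0   0   0   0   0   4   4  11  11  11  11  11  15  15  15
  5   0   0   0   0   0   4   4  11  11  11  11  11  15  15  15
  6   0   0   0   9   9   9   9  11  13  13  20  20  20  20  20

9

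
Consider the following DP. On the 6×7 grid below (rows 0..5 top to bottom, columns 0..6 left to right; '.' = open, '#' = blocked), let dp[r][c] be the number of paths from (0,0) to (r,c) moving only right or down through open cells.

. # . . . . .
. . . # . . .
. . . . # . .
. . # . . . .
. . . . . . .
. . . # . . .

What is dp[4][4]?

10

r\c   0   1   2   3   4   5   6
  0   1   0   0   0   0   0   0
  1   1   1   1   0   0   0   0
  2   1   2   3   3   0   0   0
  3   1   3   0   3   3   3   3
  4   1   4   4   7  10  13  16
  5   1   5   9   0  10  23  39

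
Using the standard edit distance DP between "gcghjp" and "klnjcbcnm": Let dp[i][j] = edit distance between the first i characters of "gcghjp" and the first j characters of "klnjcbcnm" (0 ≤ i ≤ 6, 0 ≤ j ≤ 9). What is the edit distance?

   ''  k  l  n  j  c  b  c  n  m
''  0  1  2  3  4  5  6  7  8  9
 g  1  1  2  3  4  5  6  7  8  9
 c  2  2  2  3  4  4  5  6  7  8
 g  3  3  3  3  4  5  5  6  7  8
 h  4  4  4  4  4  5  6  6  7  8
 j  5  5  5  5  4  5  6  7  7  8
 p  6  6  6  6  5  5  6  7  8  8

8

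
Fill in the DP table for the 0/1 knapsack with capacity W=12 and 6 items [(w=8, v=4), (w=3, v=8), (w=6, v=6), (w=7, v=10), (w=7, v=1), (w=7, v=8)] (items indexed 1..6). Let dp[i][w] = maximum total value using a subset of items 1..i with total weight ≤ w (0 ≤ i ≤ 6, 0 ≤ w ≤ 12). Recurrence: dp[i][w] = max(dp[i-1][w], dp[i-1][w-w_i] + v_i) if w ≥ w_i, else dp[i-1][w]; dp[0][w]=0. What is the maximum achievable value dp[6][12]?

18

i\w   0   1   2   3   4   5   6   7   8   9  10  11  12
  0   0   0   0   0   0   0   0   0   0   0   0   0   0
  1   0   0   0   0   0   0   0   0   4   4   4   4   4
  2   0   0   0   8   8   8   8   8   8   8   8  12  12
  3   0   0   0   8   8   8   8   8   8  14  14  14  14
  4   0   0   0   8   8   8   8  10  10  14  18  18  18
  5   0   0   0   8   8   8   8  10  10  14  18  18  18
  6   0   0   0   8   8   8   8  10  10  14  18  18  18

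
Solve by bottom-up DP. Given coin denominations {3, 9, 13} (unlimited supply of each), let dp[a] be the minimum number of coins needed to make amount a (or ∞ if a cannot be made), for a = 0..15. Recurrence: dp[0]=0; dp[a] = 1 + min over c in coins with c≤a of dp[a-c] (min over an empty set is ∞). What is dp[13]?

 a  0  1  2  3  4  5  6  7  8  9 10 11 12 13 14 15
dp  0  -  -  1  -  -  2  -  -  1  -  -  2  1  -  3
(- denotes ∞ / unreachable)

1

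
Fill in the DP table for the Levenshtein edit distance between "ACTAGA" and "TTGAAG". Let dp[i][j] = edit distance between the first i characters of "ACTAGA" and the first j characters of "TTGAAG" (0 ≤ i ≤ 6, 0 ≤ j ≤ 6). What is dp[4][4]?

   ''  T  T  G  A  A  G
''  0  1  2  3  4  5  6
 A  1  1  2  3  3  4  5
 C  2  2  2  3  4  4  5
 T  3  2  2  3  4  5  5
 A  4  3  3  3  3  4  5
 G  5  4  4  3  4  4  4
 A  6  5  5  4  3  4  5

3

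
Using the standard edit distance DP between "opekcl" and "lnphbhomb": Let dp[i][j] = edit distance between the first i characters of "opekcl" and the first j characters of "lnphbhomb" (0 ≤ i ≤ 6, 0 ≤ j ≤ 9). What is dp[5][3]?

   ''  l  n  p  h  b  h  o  m  b
''  0  1  2  3  4  5  6  7  8  9
 o  1  1  2  3  4  5  6  6  7  8
 p  2  2  2  2  3  4  5  6  7  8
 e  3  3  3  3  3  4  5  6  7  8
 k  4  4  4  4  4  4  5  6  7  8
 c  5  5  5  5  5  5  5  6  7  8
 l  6  5  6  6  6  6  6  6  7  8

5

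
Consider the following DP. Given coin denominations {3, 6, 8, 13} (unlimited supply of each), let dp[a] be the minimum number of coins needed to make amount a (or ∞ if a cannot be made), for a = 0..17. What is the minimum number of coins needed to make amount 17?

3

 a  0  1  2  3  4  5  6  7  8  9 10 11 12 13 14 15 16 17
dp  0  -  -  1  -  -  1  -  1  2  -  2  2  1  2  3  2  3
(- denotes ∞ / unreachable)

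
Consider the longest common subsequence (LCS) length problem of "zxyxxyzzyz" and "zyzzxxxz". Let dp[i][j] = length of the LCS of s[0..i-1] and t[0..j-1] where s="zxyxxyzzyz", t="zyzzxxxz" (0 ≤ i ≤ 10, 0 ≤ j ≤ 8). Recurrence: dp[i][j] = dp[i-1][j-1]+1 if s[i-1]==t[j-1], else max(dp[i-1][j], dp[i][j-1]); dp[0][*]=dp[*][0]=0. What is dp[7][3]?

   ''  z  y  z  z  x  x  x  z
''  0  0  0  0  0  0  0  0  0
 z  0  1  1  1  1  1  1  1  1
 x  0  1  1  1  1  2  2  2  2
 y  0  1  2  2  2  2  2  2  2
 x  0  1  2  2  2  3  3  3  3
 x  0  1  2  2  2  3  4  4  4
 y  0  1  2  2  2  3  4  4  4
 z  0  1  2  3  3  3  4  4  5
 z  0  1  2  3  4  4  4  4  5
 y  0  1  2  3  4  4  4  4  5
 z  0  1  2  3  4  4  4  4  5

3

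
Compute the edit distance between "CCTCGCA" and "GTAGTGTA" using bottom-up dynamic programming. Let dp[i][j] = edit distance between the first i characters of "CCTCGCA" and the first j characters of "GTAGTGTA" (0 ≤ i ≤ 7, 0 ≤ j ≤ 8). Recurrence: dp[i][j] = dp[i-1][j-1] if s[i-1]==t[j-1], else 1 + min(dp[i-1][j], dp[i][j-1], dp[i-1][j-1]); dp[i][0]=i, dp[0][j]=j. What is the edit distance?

   ''  G  T  A  G  T  G  T  A
''  0  1  2  3  4  5  6  7  8
 C  1  1  2  3  4  5  6  7  8
 C  2  2  2  3  4  5  6  7  8
 T  3  3  2  3  4  4  5  6  7
 C  4  4  3  3  4  5  5  6  7
 G  5  4  4  4  3  4  5  6  7
 C  6  5  5  5  4  4  5  6  7
 A  7  6  6  5  5  5  5  6  6

6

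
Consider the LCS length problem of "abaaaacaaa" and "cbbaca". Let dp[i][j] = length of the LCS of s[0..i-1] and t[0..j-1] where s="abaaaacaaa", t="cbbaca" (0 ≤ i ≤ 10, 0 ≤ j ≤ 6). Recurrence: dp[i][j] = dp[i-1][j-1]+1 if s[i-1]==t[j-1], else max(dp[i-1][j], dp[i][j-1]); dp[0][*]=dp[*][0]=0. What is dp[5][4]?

   ''  c  b  b  a  c  a
''  0  0  0  0  0  0  0
 a  0  0  0  0  1  1  1
 b  0  0  1  1  1  1  1
 a  0  0  1  1  2  2  2
 a  0  0  1  1  2  2  3
 a  0  0  1  1  2  2  3
 a  0  0  1  1  2  2  3
 c  0  1  1  1  2  3  3
 a  0  1  1  1  2  3  4
 a  0  1  1  1  2  3  4
 a  0  1  1  1  2  3  4

2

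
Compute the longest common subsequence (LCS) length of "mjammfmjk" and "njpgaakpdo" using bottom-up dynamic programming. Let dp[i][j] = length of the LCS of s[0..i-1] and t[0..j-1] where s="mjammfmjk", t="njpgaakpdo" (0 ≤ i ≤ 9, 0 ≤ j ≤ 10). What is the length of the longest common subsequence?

   ''  n  j  p  g  a  a  k  p  d  o
''  0  0  0  0  0  0  0  0  0  0  0
 m  0  0  0  0  0  0  0  0  0  0  0
 j  0  0  1  1  1  1  1  1  1  1  1
 a  0  0  1  1  1  2  2  2  2  2  2
 m  0  0  1  1  1  2  2  2  2  2  2
 m  0  0  1  1  1  2  2  2  2  2  2
 f  0  0  1  1  1  2  2  2  2  2  2
 m  0  0  1  1  1  2  2  2  2  2  2
 j  0  0  1  1  1  2  2  2  2  2  2
 k  0  0  1  1  1  2  2  3  3  3  3

3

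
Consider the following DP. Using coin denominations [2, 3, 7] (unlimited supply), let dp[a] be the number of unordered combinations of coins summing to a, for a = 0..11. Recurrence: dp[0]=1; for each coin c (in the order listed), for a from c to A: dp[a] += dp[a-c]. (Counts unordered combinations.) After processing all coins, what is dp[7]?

2

after  coin     0     1     2     3     4     5     6     7     8     9    10    11
          2     1     0     1     0     1     0     1     0     1     0     1     0
          3     1     0     1     1     1     1     2     1     2     2     2     2
          7     1     0     1     1     1     1     2     2     2     3     3     3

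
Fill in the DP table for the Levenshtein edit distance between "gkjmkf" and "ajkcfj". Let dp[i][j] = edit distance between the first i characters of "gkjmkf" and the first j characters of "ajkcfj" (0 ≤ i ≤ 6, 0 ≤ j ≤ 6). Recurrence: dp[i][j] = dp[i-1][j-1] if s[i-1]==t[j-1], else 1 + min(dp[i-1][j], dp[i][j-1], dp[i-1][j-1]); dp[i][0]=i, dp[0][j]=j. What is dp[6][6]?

   ''  a  j  k  c  f  j
''  0  1  2  3  4  5  6
 g  1  1  2  3  4  5  6
 k  2  2  2  2  3  4  5
 j  3  3  2  3  3  4  4
 m  4  4  3  3  4  4  5
 k  5  5  4  3  4  5  5
 f  6  6  5  4  4  4  5

5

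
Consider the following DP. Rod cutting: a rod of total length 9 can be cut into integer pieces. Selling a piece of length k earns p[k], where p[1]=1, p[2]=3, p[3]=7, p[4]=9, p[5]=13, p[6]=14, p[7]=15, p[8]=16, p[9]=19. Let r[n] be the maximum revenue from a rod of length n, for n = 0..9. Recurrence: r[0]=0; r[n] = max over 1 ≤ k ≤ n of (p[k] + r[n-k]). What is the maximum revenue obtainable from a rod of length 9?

22

   n    0    1    2    3    4    5    6    7    8    9
r[n]    0    1    3    7    9   13   14   16   20   22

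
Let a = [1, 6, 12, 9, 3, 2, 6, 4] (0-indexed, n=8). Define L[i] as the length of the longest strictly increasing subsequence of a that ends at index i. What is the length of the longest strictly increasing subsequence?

   i    0    1    2    3    4    5    6    7
a[i]    1    6   12    9    3    2    6    4
L[i]    1    2    3    3    2    2    3    3

3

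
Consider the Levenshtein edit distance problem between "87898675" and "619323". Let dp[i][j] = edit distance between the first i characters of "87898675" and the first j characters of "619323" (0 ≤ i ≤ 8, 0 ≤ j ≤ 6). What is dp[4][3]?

   ''  6  1  9  3  2  3
''  0  1  2  3  4  5  6
 8  1  1  2  3  4  5  6
 7  2  2  2  3  4  5  6
 8  3  3  3  3  4  5  6
 9  4  4  4  3  4  5  6
 8  5  5  5  4  4  5  6
 6  6  5  6  5  5  5  6
 7  7  6  6  6  6  6  6
 5  8  7  7  7  7  7  7

3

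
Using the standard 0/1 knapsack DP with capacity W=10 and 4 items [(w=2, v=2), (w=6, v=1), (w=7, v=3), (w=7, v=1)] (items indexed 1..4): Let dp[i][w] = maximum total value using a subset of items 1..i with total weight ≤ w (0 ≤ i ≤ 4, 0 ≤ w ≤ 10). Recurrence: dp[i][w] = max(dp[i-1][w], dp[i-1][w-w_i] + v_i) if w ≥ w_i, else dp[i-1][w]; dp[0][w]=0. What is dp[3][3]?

i\w   0   1   2   3   4   5   6   7   8   9  10
  0   0   0   0   0   0   0   0   0   0   0   0
  1   0   0   2   2   2   2   2   2   2   2   2
  2   0   0   2   2   2   2   2   2   3   3   3
  3   0   0   2   2   2   2   2   3   3   5   5
  4   0   0   2   2   2   2   2   3   3   5   5

2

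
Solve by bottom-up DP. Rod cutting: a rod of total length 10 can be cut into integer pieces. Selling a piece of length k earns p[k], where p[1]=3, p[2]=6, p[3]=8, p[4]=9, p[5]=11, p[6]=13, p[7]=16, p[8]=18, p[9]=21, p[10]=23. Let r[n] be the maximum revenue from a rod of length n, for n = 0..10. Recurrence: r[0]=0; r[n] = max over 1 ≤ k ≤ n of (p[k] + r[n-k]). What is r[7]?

21

   n    0    1    2    3    4    5    6    7    8    9   10
r[n]    0    3    6    9   12   15   18   21   24   27   30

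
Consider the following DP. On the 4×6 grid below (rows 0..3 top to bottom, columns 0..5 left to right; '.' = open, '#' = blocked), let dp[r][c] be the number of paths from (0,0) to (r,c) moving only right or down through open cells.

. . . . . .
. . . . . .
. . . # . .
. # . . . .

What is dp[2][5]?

r\c   0   1   2   3   4   5
  0   1   1   1   1   1   1
  1   1   2   3   4   5   6
  2   1   3   6   0   5  11
  3   1   0   6   6  11  22

11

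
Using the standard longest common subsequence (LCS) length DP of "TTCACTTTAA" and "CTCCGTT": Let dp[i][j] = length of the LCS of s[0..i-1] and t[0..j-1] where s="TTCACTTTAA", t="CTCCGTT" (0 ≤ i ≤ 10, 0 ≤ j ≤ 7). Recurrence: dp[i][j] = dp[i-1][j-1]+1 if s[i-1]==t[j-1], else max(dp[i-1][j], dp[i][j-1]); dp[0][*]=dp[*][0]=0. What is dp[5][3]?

   ''  C  T  C  C  G  T  T
''  0  0  0  0  0  0  0  0
 T  0  0  1  1  1  1  1  1
 T  0  0  1  1  1  1  2  2
 C  0  1  1  2  2  2  2  2
 A  0  1  1  2  2  2  2  2
 C  0  1  1  2  3  3  3  3
 T  0  1  2  2  3  3  4  4
 T  0  1  2  2  3  3  4  5
 T  0  1  2  2  3  3  4  5
 A  0  1  2  2  3  3  4  5
 A  0  1  2  2  3  3  4  5

2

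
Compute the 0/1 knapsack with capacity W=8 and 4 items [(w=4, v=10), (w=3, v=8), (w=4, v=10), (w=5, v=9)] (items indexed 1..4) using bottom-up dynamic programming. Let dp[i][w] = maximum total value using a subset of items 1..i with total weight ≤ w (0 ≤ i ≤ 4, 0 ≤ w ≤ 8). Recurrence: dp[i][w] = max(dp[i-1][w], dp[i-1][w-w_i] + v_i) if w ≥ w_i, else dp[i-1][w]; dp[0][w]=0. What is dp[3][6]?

i\w   0   1   2   3   4   5   6   7   8
  0   0   0   0   0   0   0   0   0   0
  1   0   0   0   0  10  10  10  10  10
  2   0   0   0   8  10  10  10  18  18
  3   0   0   0   8  10  10  10  18  20
  4   0   0   0   8  10  10  10  18  20

10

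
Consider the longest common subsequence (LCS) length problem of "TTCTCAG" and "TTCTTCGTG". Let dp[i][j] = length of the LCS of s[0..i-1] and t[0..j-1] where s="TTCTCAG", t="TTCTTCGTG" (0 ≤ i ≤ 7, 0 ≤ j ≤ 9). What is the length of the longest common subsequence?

6

   ''  T  T  C  T  T  C  G  T  G
''  0  0  0  0  0  0  0  0  0  0
 T  0  1  1  1  1  1  1  1  1  1
 T  0  1  2  2  2  2  2  2  2  2
 C  0  1  2  3  3  3  3  3  3  3
 T  0  1  2  3  4  4  4  4  4  4
 C  0  1  2  3  4  4  5  5  5  5
 A  0  1  2  3  4  4  5  5  5  5
 G  0  1  2  3  4  4  5  6  6  6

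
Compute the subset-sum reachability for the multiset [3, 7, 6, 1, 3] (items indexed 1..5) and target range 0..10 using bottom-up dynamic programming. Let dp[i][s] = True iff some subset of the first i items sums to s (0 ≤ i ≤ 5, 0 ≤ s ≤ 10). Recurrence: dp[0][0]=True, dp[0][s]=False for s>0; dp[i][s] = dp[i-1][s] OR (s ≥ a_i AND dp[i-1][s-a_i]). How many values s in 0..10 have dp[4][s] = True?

i\s   0   1   2   3   4   5   6   7   8   9  10
  0   T   F   F   F   F   F   F   F   F   F   F
  1   T   F   F   T   F   F   F   F   F   F   F
  2   T   F   F   T   F   F   F   T   F   F   T
  3   T   F   F   T   F   F   T   T   F   T   T
  4   T   T   F   T   T   F   T   T   T   T   T
  5   T   T   F   T   T   F   T   T   T   T   T

9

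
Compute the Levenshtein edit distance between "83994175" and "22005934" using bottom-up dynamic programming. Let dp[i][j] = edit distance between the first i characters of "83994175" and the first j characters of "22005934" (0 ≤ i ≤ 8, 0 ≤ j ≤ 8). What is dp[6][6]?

   ''  2  2  0  0  5  9  3  4
''  0  1  2  3  4  5  6  7  8
 8  1  1  2  3  4  5  6  7  8
 3  2  2  2  3  4  5  6  6  7
 9  3  3  3  3  4  5  5  6  7
 9  4  4  4  4  4  5  5  6  7
 4  5  5  5  5  5  5  6  6  6
 1  6  6  6  6  6  6  6  7  7
 7  7  7  7  7  7  7  7  7  8
 5  8  8  8  8  8  7  8  8  8

6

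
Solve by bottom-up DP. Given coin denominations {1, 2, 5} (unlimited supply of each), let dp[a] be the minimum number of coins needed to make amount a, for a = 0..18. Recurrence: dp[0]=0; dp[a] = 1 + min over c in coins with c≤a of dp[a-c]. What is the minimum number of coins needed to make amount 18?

 a  0  1  2  3  4  5  6  7  8  9 10 11 12 13 14 15 16 17 18
dp  0  1  1  2  2  1  2  2  3  3  2  3  3  4  4  3  4  4  5

5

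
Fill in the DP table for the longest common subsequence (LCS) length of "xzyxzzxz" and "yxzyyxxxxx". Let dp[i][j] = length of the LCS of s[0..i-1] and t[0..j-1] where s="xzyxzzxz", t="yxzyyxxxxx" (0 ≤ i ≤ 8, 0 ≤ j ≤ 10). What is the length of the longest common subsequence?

   ''  y  x  z  y  y  x  x  x  x  x
''  0  0  0  0  0  0  0  0  0  0  0
 x  0  0  1  1  1  1  1  1  1  1  1
 z  0  0  1  2  2  2  2  2  2  2  2
 y  0  1  1  2  3  3  3  3  3  3  3
 x  0  1  2  2  3  3  4  4  4  4  4
 z  0  1  2  3  3  3  4  4  4  4  4
 z  0  1  2  3  3  3  4  4  4  4  4
 x  0  1  2  3  3  3  4  5  5  5  5
 z  0  1  2  3  3  3  4  5  5  5  5

5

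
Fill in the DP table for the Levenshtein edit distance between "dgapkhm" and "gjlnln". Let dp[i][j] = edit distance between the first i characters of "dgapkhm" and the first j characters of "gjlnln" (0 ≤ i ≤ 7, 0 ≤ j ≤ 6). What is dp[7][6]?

   ''  g  j  l  n  l  n
''  0  1  2  3  4  5  6
 d  1  1  2  3  4  5  6
 g  2  1  2  3  4  5  6
 a  3  2  2  3  4  5  6
 p  4  3  3  3  4  5  6
 k  5  4  4  4  4  5  6
 h  6  5  5  5  5  5  6
 m  7  6  6  6  6  6  6

6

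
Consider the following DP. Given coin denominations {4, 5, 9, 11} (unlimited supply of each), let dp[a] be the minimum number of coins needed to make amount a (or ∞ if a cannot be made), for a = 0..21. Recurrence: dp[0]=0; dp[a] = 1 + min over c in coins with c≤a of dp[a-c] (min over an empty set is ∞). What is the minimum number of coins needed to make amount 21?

3

 a  0  1  2  3  4  5  6  7  8  9 10 11 12 13 14 15 16 17 18 19 20 21
dp  0  -  -  -  1  1  -  -  2  1  2  1  3  2  2  2  2  3  2  3  2  3
(- denotes ∞ / unreachable)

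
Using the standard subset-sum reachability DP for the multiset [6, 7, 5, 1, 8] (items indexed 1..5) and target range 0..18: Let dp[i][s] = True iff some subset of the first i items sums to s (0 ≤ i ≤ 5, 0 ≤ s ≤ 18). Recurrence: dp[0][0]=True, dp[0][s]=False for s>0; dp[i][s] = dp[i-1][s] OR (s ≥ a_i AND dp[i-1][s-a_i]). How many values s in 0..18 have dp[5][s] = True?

i\s   0   1   2   3   4   5   6   7   8   9  10  11  12  13  14  15  16  17  18
  0   T   F   F   F   F   F   F   F   F   F   F   F   F   F   F   F   F   F   F
  1   T   F   F   F   F   F   T   F   F   F   F   F   F   F   F   F   F   F   F
  2   T   F   F   F   F   F   T   T   F   F   F   F   F   T   F   F   F   F   F
  3   T   F   F   F   F   T   T   T   F   F   F   T   T   T   F   F   F   F   T
  4   T   T   F   F   F   T   T   T   T   F   F   T   T   T   T   F   F   F   T
  5   T   T   F   F   F   T   T   T   T   T   F   T   T   T   T   T   T   F   T

14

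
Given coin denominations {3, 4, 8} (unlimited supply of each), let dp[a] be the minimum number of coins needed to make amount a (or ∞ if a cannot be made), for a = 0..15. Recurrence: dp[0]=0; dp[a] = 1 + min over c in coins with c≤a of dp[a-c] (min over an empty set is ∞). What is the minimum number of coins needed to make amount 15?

 a  0  1  2  3  4  5  6  7  8  9 10 11 12 13 14 15
dp  0  -  -  1  1  -  2  2  1  3  3  2  2  4  3  3
(- denotes ∞ / unreachable)

3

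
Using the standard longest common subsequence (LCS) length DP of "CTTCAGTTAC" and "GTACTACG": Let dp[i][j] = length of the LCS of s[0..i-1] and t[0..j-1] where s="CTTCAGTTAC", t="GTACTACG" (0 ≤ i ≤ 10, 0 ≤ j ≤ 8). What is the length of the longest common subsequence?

   ''  G  T  A  C  T  A  C  G
''  0  0  0  0  0  0  0  0  0
 C  0  0  0  0  1  1  1  1  1
 T  0  0  1  1  1  2  2  2  2
 T  0  0  1  1  1  2  2  2  2
 C  0  0  1  1  2  2  2  3  3
 A  0  0  1  2  2  2  3  3  3
 G  0  1  1  2  2  2  3  3  4
 T  0  1  2  2  2  3  3  3  4
 T  0  1  2  2  2  3  3  3  4
 A  0  1  2  3  3  3  4  4  4
 C  0  1  2  3  4  4  4  5  5

5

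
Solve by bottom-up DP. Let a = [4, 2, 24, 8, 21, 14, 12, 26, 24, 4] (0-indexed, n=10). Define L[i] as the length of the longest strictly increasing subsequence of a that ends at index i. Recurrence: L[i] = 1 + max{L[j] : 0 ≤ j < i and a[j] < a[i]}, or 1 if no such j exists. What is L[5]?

   i    0    1    2    3    4    5    6    7    8    9
a[i]    4    2   24    8   21   14   12   26   24    4
L[i]    1    1    2    2    3    3    3    4    4    2

3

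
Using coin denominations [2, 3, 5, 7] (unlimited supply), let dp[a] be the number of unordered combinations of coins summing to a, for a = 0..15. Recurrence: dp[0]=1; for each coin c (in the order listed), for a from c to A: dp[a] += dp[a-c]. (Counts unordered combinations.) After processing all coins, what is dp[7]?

3

after  coin     0     1     2     3     4     5     6     7     8     9    10    11    12    13    14    15
          2     1     0     1     0     1     0     1     0     1     0     1     0     1     0     1     0
          3     1     0     1     1     1     1     2     1     2     2     2     2     3     2     3     3
          5     1     0     1     1     1     2     2     2     3     3     4     4     5     5     6     7
          7     1     0     1     1     1     2     2     3     3     4     5     5     7     7     9    10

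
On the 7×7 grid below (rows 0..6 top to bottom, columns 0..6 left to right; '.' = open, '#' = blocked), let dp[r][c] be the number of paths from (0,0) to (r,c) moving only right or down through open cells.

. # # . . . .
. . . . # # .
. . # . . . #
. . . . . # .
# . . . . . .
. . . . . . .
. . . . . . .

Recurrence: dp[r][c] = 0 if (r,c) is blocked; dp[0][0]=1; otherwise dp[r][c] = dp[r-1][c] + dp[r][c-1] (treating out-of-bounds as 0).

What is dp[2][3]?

r\c   0   1   2   3   4   5   6
  0   1   0   0   0   0   0   0
  1   1   1   1   1   0   0   0
  2   1   2   0   1   1   1   0
  3   1   3   3   4   5   0   0
  4   0   3   6  10  15  15  15
  5   0   3   9  19  34  49  64
  6   0   3  12  31  65 114 178

1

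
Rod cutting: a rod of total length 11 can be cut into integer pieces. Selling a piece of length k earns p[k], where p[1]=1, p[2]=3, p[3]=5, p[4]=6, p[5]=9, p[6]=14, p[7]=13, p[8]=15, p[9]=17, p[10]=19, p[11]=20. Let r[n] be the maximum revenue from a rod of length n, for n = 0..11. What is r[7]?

15

   n    0    1    2    3    4    5    6    7    8    9   10   11
r[n]    0    1    3    5    6    9   14   15   17   19   20   23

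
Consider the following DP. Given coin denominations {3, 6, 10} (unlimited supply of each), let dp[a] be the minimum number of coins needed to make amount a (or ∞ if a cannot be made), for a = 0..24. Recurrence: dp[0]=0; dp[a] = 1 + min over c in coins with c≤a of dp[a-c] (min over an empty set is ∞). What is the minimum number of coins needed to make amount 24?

4

 a  0  1  2  3  4  5  6  7  8  9 10 11 12 13 14 15 16 17 18 19 20 21 22 23 24
dp  0  -  -  1  -  -  1  -  -  2  1  -  2  2  -  3  2  -  3  3  2  4  3  3  4
(- denotes ∞ / unreachable)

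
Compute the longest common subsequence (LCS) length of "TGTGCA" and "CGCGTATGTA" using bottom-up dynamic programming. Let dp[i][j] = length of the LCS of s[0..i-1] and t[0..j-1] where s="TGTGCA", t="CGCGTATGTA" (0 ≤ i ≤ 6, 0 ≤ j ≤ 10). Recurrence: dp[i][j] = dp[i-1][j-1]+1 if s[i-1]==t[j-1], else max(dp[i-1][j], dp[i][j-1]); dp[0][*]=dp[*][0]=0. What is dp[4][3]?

1

   ''  C  G  C  G  T  A  T  G  T  A
''  0  0  0  0  0  0  0  0  0  0  0
 T  0  0  0  0  0  1  1  1  1  1  1
 G  0  0  1  1  1  1  1  1  2  2  2
 T  0  0  1  1  1  2  2  2  2  3  3
 G  0  0  1  1  2  2  2  2  3  3  3
 C  0  1  1  2  2  2  2  2  3  3  3
 A  0  1  1  2  2  2  3  3  3  3  4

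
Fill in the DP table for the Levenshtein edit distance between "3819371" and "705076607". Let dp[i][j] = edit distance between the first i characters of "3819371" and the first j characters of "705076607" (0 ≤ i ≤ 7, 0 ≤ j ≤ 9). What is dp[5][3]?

5

   ''  7  0  5  0  7  6  6  0  7
''  0  1  2  3  4  5  6  7  8  9
 3  1  1  2  3  4  5  6  7  8  9
 8  2  2  2  3  4  5  6  7  8  9
 1  3  3  3  3  4  5  6  7  8  9
 9  4  4  4  4  4  5  6  7  8  9
 3  5  5  5  5  5  5  6  7  8  9
 7  6  5  6  6  6  5  6  7  8  8
 1  7  6  6  7  7  6  6  7  8  9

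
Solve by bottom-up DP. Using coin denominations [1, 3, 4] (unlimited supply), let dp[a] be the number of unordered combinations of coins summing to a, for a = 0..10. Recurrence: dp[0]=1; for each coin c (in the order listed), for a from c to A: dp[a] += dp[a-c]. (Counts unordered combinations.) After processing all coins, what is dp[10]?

8

after  coin     0     1     2     3     4     5     6     7     8     9    10
          1     1     1     1     1     1     1     1     1     1     1     1
          3     1     1     1     2     2     2     3     3     3     4     4
          4     1     1     1     2     3     3     4     5     6     7     8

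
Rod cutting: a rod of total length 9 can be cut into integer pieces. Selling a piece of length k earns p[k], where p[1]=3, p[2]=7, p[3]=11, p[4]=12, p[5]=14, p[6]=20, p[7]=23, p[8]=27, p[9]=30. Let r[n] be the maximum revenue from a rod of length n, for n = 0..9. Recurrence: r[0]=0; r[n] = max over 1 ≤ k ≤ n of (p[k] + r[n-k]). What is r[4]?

   n    0    1    2    3    4    5    6    7    8    9
r[n]    0    3    7   11   14   18   22   25   29   33

14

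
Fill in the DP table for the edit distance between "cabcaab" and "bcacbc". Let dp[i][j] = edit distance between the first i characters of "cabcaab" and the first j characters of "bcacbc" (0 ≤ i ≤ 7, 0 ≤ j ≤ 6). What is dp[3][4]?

   ''  b  c  a  c  b  c
''  0  1  2  3  4  5  6
 c  1  1  1  2  3  4  5
 a  2  2  2  1  2  3  4
 b  3  2  3  2  2  2  3
 c  4  3  2  3  2  3  2
 a  5  4  3  2  3  3  3
 a  6  5  4  3  3  4  4
 b  7  6  5  4  4  3  4

2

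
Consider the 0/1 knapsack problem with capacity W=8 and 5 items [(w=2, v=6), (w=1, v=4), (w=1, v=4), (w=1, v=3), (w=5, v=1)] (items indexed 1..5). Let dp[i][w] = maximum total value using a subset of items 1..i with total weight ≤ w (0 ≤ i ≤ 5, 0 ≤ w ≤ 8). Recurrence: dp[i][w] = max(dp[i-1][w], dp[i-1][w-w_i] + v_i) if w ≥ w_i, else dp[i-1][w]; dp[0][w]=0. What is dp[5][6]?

17

i\w   0   1   2   3   4   5   6   7   8
  0   0   0   0   0   0   0   0   0   0
  1   0   0   6   6   6   6   6   6   6
  2   0   4   6  10  10  10  10  10  10
  3   0   4   8  10  14  14  14  14  14
  4   0   4   8  11  14  17  17  17  17
  5   0   4   8  11  14  17  17  17  17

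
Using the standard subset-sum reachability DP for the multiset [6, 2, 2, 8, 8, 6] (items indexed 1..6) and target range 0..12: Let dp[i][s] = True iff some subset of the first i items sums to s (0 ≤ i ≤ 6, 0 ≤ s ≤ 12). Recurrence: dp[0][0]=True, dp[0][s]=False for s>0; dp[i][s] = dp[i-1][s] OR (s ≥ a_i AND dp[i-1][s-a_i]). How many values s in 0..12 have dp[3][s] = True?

6

i\s   0   1   2   3   4   5   6   7   8   9  10  11  12
  0   T   F   F   F   F   F   F   F   F   F   F   F   F
  1   T   F   F   F   F   F   T   F   F   F   F   F   F
  2   T   F   T   F   F   F   T   F   T   F   F   F   F
  3   T   F   T   F   T   F   T   F   T   F   T   F   F
  4   T   F   T   F   T   F   T   F   T   F   T   F   T
  5   T   F   T   F   T   F   T   F   T   F   T   F   T
  6   T   F   T   F   T   F   T   F   T   F   T   F   T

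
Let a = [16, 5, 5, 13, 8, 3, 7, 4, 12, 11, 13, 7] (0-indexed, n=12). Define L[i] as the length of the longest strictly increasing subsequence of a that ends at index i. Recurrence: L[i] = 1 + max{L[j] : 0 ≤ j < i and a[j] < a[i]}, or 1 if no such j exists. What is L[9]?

   i    0    1    2    3    4    5    6    7    8    9   10   11
a[i]   16    5    5   13    8    3    7    4   12   11   13    7
L[i]    1    1    1    2    2    1    2    2    3    3    4    3

3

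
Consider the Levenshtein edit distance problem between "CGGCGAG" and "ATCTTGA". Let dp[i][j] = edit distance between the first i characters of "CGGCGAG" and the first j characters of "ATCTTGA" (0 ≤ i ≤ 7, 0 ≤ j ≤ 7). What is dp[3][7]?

   ''  A  T  C  T  T  G  A
''  0  1  2  3  4  5  6  7
 C  1  1  2  2  3  4  5  6
 G  2  2  2  3  3  4  4  5
 G  3  3  3  3  4  4  4  5
 C  4  4  4  3  4  5  5  5
 G  5  5  5  4  4  5  5  6
 A  6  5  6  5  5  5  6  5
 G  7  6  6  6  6  6  5  6

5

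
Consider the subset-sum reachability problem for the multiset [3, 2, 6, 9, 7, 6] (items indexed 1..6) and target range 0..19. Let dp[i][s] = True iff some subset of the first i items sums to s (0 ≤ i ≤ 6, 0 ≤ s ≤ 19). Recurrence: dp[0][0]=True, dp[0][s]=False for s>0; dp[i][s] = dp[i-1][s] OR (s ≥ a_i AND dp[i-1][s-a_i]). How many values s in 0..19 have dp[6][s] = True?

i\s   0   1   2   3   4   5   6   7   8   9  10  11  12  13  14  15  16  17  18  19
  0   T   F   F   F   F   F   F   F   F   F   F   F   F   F   F   F   F   F   F   F
  1   T   F   F   T   F   F   F   F   F   F   F   F   F   F   F   F   F   F   F   F
  2   T   F   T   T   F   T   F   F   F   F   F   F   F   F   F   F   F   F   F   F
  3   T   F   T   T   F   T   T   F   T   T   F   T   F   F   F   F   F   F   F   F
  4   T   F   T   T   F   T   T   F   T   T   F   T   T   F   T   T   F   T   T   F
  5   T   F   T   T   F   T   T   T   T   T   T   T   T   T   T   T   T   T   T   T
  6   T   F   T   T   F   T   T   T   T   T   T   T   T   T   T   T   T   T   T   T

18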